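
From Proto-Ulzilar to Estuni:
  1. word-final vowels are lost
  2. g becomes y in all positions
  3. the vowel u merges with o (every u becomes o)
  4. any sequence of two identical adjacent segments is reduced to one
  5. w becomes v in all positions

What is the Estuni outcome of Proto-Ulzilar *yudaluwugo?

Estuni: start from *yudaluwugo.
  rule 1 (apocope): yudaluwugo → yudaluwug
  rule 2 (unconditioned shift): yudaluwug → yudaluwuy
  rule 3 (vowel merger): yudaluwuy → yodalowoy
  rule 4: no change — yodalowoy
  rule 5 (unconditioned shift): yodalowoy → yodalovoy
  ⇒ Estuni yodalovoy

yodalovoy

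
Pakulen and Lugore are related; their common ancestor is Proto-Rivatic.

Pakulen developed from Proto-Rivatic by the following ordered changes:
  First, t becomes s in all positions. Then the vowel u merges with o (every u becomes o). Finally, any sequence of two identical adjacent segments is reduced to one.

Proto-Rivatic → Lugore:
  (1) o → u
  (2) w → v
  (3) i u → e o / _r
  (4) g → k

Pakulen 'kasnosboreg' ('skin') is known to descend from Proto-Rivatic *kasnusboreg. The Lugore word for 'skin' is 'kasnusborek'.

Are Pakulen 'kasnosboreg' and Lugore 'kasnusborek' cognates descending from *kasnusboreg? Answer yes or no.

yes

Derive the expected Lugore reflex of *kasnusboreg:
Lugore: *kasnusboreg
  kasnusboreg → kasnusbureg   [vowel merger]
  kasnusbureg (rule 2 does not apply)
  kasnusbureg → kasnusboreg   [pre-rhotic lowering]
  kasnusboreg → kasnusborek   [unconditioned shift]
  giving Lugore kasnusborek.
Lugore 'kasnusborek' matches the regular reflex exactly, so the pair is cognate.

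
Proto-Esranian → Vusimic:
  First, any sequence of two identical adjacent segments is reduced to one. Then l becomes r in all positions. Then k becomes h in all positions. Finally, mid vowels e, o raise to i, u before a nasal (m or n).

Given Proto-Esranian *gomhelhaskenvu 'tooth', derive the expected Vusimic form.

gumherhashinvu

Vusimic: *gomhelhaskenvu > gomherhaskenvu > gomherhashenvu > gumherhashinvu  (by unconditioned shift, unconditioned shift, pre-nasal raising)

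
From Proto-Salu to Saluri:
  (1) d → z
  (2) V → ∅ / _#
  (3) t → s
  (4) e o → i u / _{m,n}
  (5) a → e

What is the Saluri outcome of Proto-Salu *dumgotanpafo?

zumgosenpef

Saluri: start from *dumgotanpafo.
  rule 1 (unconditioned shift): dumgotanpafo → zumgotanpafo
  rule 2 (apocope): zumgotanpafo → zumgotanpaf
  rule 3 (unconditioned shift): zumgotanpaf → zumgosanpaf
  rule 4: no change — zumgosanpaf
  rule 5 (vowel merger): zumgosanpaf → zumgosenpef
  ⇒ Saluri zumgosenpef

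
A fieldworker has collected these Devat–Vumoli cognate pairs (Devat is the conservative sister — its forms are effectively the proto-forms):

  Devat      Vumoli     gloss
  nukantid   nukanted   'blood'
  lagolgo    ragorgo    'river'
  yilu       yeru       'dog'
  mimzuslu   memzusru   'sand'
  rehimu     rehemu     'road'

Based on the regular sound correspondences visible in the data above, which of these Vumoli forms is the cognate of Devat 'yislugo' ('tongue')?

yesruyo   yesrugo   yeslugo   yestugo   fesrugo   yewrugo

yesrugo

nukantid ~ nukanted, yilu ~ yeru — Devat i corresponds to Vumoli e after a consonant, before a consonant other than r, m, n, p, b, f, v.
mimzuslu ~ memzusru — Devat l corresponds to Vumoli r after a consonant, before a back vowel.
Applying these to Devat 'yislugo':
  yislugo → yeslugo   (i→e after a consonant, before a consonant other than r, m, n, p, b, f, v)
  yeslugo → yesrugo   (l→r after a consonant, before a back vowel)
So the Vumoli cognate is 'yesrugo'.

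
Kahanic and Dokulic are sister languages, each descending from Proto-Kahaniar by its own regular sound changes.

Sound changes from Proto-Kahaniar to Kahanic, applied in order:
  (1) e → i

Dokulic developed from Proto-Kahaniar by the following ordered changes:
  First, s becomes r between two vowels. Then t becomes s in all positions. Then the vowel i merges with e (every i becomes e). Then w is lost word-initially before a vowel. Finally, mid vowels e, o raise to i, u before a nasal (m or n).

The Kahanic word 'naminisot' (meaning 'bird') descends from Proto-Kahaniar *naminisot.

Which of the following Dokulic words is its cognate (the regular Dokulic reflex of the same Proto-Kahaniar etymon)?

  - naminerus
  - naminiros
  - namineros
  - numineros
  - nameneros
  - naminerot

Dokulic: start from *naminisot.
  rule 1 (rhotacism): naminisot → naminirot
  rule 2 (unconditioned shift): naminirot → naminiros
  rule 3 (vowel merger): naminiros → nameneros
  rule 4: no change — nameneros
  rule 5 (pre-nasal raising): nameneros → namineros
  ⇒ Dokulic namineros

namineros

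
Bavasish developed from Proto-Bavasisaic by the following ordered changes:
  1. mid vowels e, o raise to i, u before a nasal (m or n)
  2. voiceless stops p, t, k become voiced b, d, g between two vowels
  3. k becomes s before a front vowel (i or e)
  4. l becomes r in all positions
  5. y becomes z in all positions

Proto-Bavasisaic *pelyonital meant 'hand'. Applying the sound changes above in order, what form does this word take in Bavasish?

perzunidar

Bavasish: *pelyonital > pelyunital > pelyunidal > peryunidar > perzunidar  (by pre-nasal raising, intervocalic voicing, unconditioned shift, unconditioned shift)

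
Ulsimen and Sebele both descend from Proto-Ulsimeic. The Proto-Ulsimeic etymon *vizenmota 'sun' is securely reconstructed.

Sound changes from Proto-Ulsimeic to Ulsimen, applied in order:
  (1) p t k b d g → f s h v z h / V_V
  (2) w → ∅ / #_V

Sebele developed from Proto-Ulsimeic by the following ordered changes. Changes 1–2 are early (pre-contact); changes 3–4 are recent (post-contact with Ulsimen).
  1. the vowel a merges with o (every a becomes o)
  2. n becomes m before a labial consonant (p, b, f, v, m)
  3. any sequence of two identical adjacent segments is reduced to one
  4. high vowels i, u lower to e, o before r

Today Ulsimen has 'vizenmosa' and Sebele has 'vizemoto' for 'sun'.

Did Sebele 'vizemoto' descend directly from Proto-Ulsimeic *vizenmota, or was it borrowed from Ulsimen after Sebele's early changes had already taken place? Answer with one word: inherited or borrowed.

If inherited, *vizenmota would pass through all of Sebele's changes:
Sebele: start from *vizenmota.
  rule 1 (vowel merger): vizenmota → vizenmoto
  rule 2 (nasal place assimilation): vizenmoto → vizemmoto
  rule 3 (degemination): vizemmoto → vizemoto
  rule 4: no change — vizemoto
  ⇒ Sebele vizemoto
If borrowed from Ulsimen 'vizenmosa' after the early changes, it would undergo only the recent ones:
  rule 3 (degemination): no change (vizenmosa)
  rule 4 (pre-rhotic lowering): no change (vizenmosa)
  ⇒ as a loan: vizenmosa
Sebele 'vizemoto' matches the inherited outcome exactly, so it is an inherited cognate, not a loan.

inherited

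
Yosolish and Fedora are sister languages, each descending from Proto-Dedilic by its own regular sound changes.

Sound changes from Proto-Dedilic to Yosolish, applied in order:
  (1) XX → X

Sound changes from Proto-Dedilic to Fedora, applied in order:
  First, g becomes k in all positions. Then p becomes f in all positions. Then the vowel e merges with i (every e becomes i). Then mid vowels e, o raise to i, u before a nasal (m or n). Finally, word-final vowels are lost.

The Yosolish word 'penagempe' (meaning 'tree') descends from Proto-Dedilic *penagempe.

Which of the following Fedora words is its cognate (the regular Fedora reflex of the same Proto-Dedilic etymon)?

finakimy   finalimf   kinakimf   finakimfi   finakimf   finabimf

Fedora: *penagempe
  penagempe → penakempe   [unconditioned shift]
  penakempe → fenakemfe   [unconditioned shift]
  fenakemfe → finakimfi   [vowel merger]
  finakimfi (rule 4 does not apply)
  finakimfi → finakimf   [apocope]
  giving Fedora finakimf.

finakimf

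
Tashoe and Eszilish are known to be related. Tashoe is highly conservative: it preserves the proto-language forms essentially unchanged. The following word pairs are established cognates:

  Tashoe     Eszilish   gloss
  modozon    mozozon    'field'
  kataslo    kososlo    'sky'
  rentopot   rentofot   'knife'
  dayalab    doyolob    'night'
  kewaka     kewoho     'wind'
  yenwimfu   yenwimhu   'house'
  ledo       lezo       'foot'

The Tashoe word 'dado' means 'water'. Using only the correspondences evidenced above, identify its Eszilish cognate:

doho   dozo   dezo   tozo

kataslo ~ kososlo, dayalab ~ doyolob — Tashoe a corresponds to Eszilish o after a consonant, before a consonant other than r, m, n, p, b, f, v.
modozon ~ mozozon, ledo ~ lezo — Tashoe d corresponds to Eszilish z between vowels (before a back vowel).
Applying these to Tashoe 'dado':
  dado → dodo   (a→o after a consonant, before a consonant other than r, m, n, p, b, f, v)
  dodo → dozo   (d→z between vowels (before a back vowel))
So the Eszilish cognate is 'dozo'.

dozo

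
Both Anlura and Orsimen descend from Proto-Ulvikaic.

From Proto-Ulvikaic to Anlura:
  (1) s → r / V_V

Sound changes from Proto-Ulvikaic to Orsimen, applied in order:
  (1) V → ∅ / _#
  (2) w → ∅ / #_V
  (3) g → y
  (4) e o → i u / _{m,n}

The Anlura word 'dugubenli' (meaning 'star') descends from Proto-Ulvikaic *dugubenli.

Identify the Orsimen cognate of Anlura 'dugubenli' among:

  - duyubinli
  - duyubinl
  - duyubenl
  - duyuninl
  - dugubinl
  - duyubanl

duyubinl

Orsimen: start from *dugubenli.
  rule 1 (apocope): dugubenli → dugubenl
  rule 2: no change — dugubenl
  rule 3 (unconditioned shift): dugubenl → duyubenl
  rule 4 (pre-nasal raising): duyubenl → duyubinl
  ⇒ Orsimen duyubinl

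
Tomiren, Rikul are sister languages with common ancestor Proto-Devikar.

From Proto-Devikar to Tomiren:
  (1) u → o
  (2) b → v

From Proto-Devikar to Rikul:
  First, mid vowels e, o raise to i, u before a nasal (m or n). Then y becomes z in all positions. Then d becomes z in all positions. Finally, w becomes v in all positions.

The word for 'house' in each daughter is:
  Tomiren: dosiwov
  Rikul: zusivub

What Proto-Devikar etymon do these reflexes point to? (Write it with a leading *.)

Position 5: Tomiren has w, Rikul has v. Tomiren preserves w here (none of its changes turn any other segment into w), so the proto-segment is *w.
Position 7: Tomiren has v, Rikul has b. Rikul preserves b here (none of its changes turn any other segment into b), so the proto-segment is *b.
Position 2: Tomiren has o, Rikul has u. Taking the neighbouring segments as reconstructed: Tomiren o could go back to *o or *u; Rikul u can only go back to *u — the one source consistent with every daughter is *u.
Verify the candidate proto-form against each daughter:
Tomiren: *dusiwub
  dusiwub → dosiwob   [vowel merger]
  dosiwob → dosiwov   [unconditioned shift]
  giving Tomiren dosiwov.
Rikul: *dusiwub > zusiwub > zusivub  (by unconditioned shift, unconditioned shift)
No other proto-form is consistent with every reflex, so the reconstruction is *dusiwub.

*dusiwub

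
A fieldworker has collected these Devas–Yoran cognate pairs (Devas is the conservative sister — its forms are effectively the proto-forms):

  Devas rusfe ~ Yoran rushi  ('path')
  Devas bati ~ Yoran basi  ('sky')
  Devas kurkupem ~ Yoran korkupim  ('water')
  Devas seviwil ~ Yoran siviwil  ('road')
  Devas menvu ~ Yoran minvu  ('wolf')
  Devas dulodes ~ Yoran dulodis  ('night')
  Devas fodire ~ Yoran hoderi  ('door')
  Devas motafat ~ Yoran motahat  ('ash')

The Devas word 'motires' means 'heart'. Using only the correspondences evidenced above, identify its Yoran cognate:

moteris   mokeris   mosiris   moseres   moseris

bati ~ basi — Devas t corresponds to Yoran s between vowels (before a front vowel).
fodire ~ hoderi — Devas i corresponds to Yoran e after a consonant, before r.
dulodes ~ dulodis — Devas e corresponds to Yoran i after a consonant, before a consonant other than r, m, n, p, b, f, v.
Applying these to Devas 'motires':
  motires → mosires   (t→s between vowels (before a front vowel))
  mosires → moseres   (i→e after a consonant, before r)
  moseres → moseris   (e→i after a consonant, before a consonant other than r, m, n, p, b, f, v)
So the Yoran cognate is 'moseris'.

moseris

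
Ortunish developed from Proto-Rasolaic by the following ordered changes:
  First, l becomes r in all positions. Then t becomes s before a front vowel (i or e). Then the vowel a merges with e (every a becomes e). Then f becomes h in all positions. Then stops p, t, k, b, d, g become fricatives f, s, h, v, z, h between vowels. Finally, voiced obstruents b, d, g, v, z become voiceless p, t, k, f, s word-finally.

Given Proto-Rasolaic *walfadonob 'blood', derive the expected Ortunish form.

Ortunish: *walfadonob > warfadonob > werfedonob > werhedonob > werhezonob > werhezonop  (by unconditioned shift, vowel merger, unconditioned shift, intervocalic lenition, final devoicing)

werhezonop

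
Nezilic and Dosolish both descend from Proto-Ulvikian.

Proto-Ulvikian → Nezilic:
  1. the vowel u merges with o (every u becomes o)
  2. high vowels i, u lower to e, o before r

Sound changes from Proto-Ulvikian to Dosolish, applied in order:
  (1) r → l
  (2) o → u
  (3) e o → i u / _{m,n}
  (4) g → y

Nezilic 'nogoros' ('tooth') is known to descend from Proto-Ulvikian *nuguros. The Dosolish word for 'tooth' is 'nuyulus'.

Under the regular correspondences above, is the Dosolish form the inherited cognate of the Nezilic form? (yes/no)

Derive the expected Dosolish reflex of *nuguros:
Dosolish: start from *nuguros.
  rule 1 (unconditioned shift): nuguros → nugulos
  rule 2 (vowel merger): nugulos → nugulus
  rule 3: no change — nugulus
  rule 4 (unconditioned shift): nugulus → nuyulus
  ⇒ Dosolish nuyulus
Dosolish 'nuyulus' matches the regular reflex exactly, so the pair is cognate.

yes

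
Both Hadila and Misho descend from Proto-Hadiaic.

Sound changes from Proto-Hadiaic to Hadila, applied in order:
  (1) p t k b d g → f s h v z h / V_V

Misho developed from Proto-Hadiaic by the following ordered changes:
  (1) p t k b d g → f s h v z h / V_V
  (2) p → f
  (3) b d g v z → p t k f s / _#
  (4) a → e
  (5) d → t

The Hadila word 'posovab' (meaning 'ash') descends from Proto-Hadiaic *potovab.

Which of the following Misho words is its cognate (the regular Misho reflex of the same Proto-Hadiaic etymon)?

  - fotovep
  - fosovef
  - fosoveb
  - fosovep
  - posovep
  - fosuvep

Misho: *potovab
  potovab → posovab   [intervocalic lenition]
  posovab → fosovab   [unconditioned shift]
  fosovab → fosovap   [final devoicing]
  fosovap → fosovep   [vowel merger]
  fosovep (rule 5 does not apply)
  giving Misho fosovep.
Only 'fosovep' matches the regular Misho development of *potovab.

fosovep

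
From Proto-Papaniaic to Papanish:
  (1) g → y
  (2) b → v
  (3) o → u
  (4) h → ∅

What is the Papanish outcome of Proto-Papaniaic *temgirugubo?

Papanish: *temgirugubo > temyiruyubo > temyiruyuvo > temyiruyuvu  (by unconditioned shift, unconditioned shift, vowel merger)

temyiruyuvu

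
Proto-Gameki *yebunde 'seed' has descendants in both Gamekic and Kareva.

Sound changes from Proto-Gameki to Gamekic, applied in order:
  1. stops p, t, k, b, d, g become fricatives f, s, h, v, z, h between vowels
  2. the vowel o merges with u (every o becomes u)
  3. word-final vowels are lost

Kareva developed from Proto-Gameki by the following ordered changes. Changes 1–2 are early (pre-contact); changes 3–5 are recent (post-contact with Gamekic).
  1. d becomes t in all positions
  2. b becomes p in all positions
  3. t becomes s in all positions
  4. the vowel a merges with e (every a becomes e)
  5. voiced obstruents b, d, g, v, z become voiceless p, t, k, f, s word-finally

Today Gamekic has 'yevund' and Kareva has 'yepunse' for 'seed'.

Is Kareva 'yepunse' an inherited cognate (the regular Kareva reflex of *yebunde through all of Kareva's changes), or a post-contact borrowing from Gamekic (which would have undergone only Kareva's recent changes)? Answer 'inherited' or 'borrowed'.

If inherited, *yebunde would pass through all of Kareva's changes:
Kareva: *yebunde
  yebunde → yebunte   [unconditioned shift]
  yebunte → yepunte   [unconditioned shift]
  yepunte → yepunse   [unconditioned shift]
  yepunse (rule 4 does not apply)
  yepunse (rule 5 does not apply)
  giving Kareva yepunse.
If borrowed from Gamekic 'yevund' after the early changes, it would undergo only the recent ones:
  rule 3 (unconditioned shift): no change (yevund)
  rule 4 (vowel merger): no change (yevund)
  rule 5 (final devoicing): yevund → yevunt
  ⇒ as a loan: yevunt
Kareva 'yepunse' matches the inherited outcome exactly, so it is an inherited cognate, not a loan.

inherited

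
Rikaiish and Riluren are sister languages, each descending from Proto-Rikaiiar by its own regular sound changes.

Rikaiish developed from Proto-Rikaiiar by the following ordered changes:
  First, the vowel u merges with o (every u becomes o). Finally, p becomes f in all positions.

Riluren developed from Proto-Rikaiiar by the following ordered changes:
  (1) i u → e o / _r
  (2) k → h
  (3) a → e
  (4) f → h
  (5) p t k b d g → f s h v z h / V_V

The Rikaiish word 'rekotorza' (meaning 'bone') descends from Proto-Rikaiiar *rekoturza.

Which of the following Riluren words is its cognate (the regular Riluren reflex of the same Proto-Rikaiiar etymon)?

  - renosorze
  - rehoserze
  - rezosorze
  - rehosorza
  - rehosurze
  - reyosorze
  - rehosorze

Riluren: start from *rekoturza.
  rule 1 (pre-rhotic lowering): rekoturza → rekotorza
  rule 2 (unconditioned shift): rekotorza → rehotorza
  rule 3 (vowel merger): rehotorza → rehotorze
  rule 4: no change — rehotorze
  rule 5 (intervocalic lenition): rehotorze → rehosorze
  ⇒ Riluren rehosorze
Among the options, 'rehosorze' alone shows every Riluren change applied in order.

rehosorze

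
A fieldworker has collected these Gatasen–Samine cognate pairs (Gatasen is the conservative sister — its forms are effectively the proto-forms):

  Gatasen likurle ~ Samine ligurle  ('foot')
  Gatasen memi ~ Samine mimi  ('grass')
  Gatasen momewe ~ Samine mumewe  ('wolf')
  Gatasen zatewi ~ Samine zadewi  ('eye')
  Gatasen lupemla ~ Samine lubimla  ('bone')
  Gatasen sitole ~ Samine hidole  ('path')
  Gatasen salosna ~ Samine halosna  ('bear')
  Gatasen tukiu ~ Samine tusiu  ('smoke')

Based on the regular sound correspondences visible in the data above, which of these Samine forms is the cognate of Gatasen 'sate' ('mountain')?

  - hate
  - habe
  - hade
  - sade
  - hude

salosna ~ halosna — Gatasen s corresponds to Samine h word-initially before a back vowel.
zatewi ~ zadewi — Gatasen t corresponds to Samine d between vowels (before a front vowel).
Applying these to Gatasen 'sate':
  sate → hate   (s→h word-initially before a back vowel)
  hate → hade   (t→d between vowels (before a front vowel))
So the Samine cognate is 'hade'.

hade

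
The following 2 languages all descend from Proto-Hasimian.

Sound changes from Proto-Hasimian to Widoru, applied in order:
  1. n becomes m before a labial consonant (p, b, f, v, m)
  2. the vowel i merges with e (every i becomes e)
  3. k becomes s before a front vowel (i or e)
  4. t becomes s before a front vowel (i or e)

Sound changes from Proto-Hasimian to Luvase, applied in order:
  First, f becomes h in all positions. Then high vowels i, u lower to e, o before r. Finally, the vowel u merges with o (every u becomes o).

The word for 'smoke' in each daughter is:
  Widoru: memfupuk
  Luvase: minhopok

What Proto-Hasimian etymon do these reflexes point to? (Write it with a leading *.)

Position 7: Widoru has u, Luvase has o. Widoru preserves u here (none of its changes turn any other segment into u), so the proto-segment is *u.
Position 3: Widoru has m, Luvase has n. Luvase preserves n here (none of its changes turn any other segment into n), so the proto-segment is *n.
Continuing position by position gives *minfupuk; check it forward:
Widoru: *minfupuk
  minfupuk → mimfupuk   [nasal place assimilation]
  mimfupuk → memfupuk   [vowel merger]
  memfupuk (rule 3 does not apply)
  memfupuk (rule 4 does not apply)
  giving Widoru memfupuk.
Luvase: *minfupuk
  minfupuk → minhupuk   [unconditioned shift]
  minhupuk (rule 2 does not apply)
  minhupuk → minhopok   [vowel merger]
  giving Luvase minhopok.
*minfupuk is the unique common source.

*minfupuk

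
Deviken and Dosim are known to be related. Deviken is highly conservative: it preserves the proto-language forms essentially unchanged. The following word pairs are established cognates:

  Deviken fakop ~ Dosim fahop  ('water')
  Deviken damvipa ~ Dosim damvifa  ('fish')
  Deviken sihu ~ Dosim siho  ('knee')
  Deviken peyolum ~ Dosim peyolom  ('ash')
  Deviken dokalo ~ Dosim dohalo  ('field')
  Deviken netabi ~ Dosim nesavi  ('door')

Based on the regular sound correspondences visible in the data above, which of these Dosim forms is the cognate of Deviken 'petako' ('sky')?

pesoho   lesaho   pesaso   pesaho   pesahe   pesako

netabi ~ nesavi — Deviken t corresponds to Dosim s between vowels (before a back vowel).
fakop ~ fahop — Deviken k corresponds to Dosim h between vowels (before a back vowel).
Applying these to Deviken 'petako':
  petako → pesako   (t→s between vowels (before a back vowel))
  pesako → pesaho   (k→h between vowels (before a back vowel))
So the Dosim cognate is 'pesaho'.

pesaho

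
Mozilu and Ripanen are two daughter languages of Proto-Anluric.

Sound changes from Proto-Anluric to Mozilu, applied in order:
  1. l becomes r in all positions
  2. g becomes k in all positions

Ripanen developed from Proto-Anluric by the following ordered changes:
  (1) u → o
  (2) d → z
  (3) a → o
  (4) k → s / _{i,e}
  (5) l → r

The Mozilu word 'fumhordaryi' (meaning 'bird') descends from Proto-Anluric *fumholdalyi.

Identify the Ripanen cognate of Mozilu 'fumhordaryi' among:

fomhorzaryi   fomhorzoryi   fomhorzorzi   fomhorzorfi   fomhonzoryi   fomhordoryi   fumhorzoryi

fomhorzoryi

Ripanen: *fumholdalyi
  fumholdalyi → fomholdalyi   [vowel merger]
  fomholdalyi → fomholzalyi   [unconditioned shift]
  fomholzalyi → fomholzolyi   [vowel merger]
  fomholzolyi (rule 4 does not apply)
  fomholzolyi → fomhorzoryi   [unconditioned shift]
  giving Ripanen fomhorzoryi.
Only 'fomhorzoryi' matches the regular Ripanen development of *fumholdalyi.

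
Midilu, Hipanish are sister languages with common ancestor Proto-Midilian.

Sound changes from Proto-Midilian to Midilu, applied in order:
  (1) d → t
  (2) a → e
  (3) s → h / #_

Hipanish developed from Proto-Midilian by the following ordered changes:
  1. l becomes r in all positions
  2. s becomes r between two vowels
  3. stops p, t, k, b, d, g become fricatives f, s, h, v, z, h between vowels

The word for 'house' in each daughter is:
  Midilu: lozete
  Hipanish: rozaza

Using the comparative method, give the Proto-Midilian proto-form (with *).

Position 5: Midilu has t, Hipanish has z. Taking the neighbouring segments as reconstructed: Midilu t could go back to *t or *d; Hipanish z could go back to *d or *z — the one source consistent with every daughter is *d.
Position 4: Midilu has e, Hipanish has a. Hipanish preserves a here (none of its changes turn any other segment into a), so the proto-segment is *a.
Position 6: Midilu has e, Hipanish has a. Hipanish preserves a here (none of its changes turn any other segment into a), so the proto-segment is *a.
This points to *lozada. Verify forward in each daughter:
Midilu: *lozada > lozata > lozete  (by unconditioned shift, vowel merger)
Hipanish: *lozada > rozada > rozaza  (by unconditioned shift, intervocalic lenition)
*lozada is the unique common source.

*lozada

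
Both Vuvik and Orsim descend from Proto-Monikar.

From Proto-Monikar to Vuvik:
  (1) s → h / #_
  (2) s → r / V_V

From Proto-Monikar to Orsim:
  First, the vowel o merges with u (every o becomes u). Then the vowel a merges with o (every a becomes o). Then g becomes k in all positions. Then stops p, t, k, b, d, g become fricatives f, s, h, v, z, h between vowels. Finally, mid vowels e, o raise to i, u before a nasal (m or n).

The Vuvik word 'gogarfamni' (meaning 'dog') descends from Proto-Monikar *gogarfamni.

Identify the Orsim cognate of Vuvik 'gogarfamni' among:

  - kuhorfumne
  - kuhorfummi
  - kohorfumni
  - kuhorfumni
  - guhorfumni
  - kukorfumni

kuhorfumni

Orsim: start from *gogarfamni.
  rule 1 (vowel merger): gogarfamni → gugarfamni
  rule 2 (vowel merger): gugarfamni → gugorfomni
  rule 3 (unconditioned shift): gugorfomni → kukorfomni
  rule 4 (intervocalic lenition): kukorfomni → kuhorfomni
  rule 5 (pre-nasal raising): kuhorfomni → kuhorfumni
  ⇒ Orsim kuhorfumni
Among the options, 'kuhorfumni' alone shows every Orsim change applied in order.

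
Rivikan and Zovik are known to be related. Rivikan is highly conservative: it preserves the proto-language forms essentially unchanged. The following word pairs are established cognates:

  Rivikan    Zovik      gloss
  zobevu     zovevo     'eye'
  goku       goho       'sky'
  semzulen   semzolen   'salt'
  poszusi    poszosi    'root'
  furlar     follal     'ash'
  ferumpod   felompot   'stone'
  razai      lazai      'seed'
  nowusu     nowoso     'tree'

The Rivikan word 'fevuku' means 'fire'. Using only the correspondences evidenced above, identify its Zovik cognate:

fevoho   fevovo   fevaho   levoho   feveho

semzulen ~ semzolen, poszusi ~ poszosi — Rivikan u corresponds to Zovik o after a consonant, before a consonant other than r, m, n, p, b, f, v.
goku ~ goho — Rivikan k corresponds to Zovik h between vowels (before a back vowel).
zobevu ~ zovevo, goku ~ goho — Rivikan u corresponds to Zovik o word-finally.
Applying these to Rivikan 'fevuku':
  fevuku → fevoku   (u→o after a consonant, before a consonant other than r, m, n, p, b, f, v)
  fevoku → fevohu   (k→h between vowels (before a back vowel))
  fevohu → fevoho   (u→o word-finally)
So the Zovik cognate is 'fevoho'.

fevoho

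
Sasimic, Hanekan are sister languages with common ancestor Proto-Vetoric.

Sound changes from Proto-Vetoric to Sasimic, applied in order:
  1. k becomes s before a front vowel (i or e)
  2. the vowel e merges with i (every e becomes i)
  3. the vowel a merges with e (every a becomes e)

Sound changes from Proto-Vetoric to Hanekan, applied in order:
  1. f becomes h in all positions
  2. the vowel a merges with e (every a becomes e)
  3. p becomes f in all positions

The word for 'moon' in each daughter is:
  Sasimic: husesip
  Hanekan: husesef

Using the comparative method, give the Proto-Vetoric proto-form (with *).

Position 6: Sasimic has i, Hanekan has e. Taking the neighbouring segments as reconstructed: Sasimic i could go back to *e or *i; Hanekan e could go back to *a or *e — the one source consistent with every daughter is *e.
Position 7: Sasimic has p, Hanekan has f. Sasimic preserves p here (none of its changes turn any other segment into p), so the proto-segment is *p.
Position 4: Sasimic has e, Hanekan has e. In Sasimic, e can only continue *a, so the proto-segment is *a.
This points to *husasep. Verify forward in each daughter:
Sasimic: *husasep
  husasep (rule 1 does not apply)
  husasep → husasip   [vowel merger]
  husasip → husesip   [vowel merger]
  giving Sasimic husesip.
Hanekan: *husasep > husesep > husesef  (by vowel merger, unconditioned shift)
No other proto-form is consistent with every reflex, so the reconstruction is *husasep.

*husasep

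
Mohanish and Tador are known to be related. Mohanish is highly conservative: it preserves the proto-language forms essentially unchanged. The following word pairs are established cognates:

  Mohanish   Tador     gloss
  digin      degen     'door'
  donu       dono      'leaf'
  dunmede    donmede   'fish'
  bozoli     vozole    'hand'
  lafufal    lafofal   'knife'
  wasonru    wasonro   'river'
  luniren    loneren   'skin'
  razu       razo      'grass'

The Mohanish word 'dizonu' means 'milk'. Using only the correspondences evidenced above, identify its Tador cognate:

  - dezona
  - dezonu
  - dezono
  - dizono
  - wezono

digin ~ degen — Mohanish i corresponds to Tador e after a consonant, before a consonant other than r, m, n, p, b, f, v.
donu ~ dono, wasonru ~ wasonro — Mohanish u corresponds to Tador o word-finally.
Applying these to Mohanish 'dizonu':
  dizonu → dezonu   (i→e after a consonant, before a consonant other than r, m, n, p, b, f, v)
  dezonu → dezono   (u→o word-finally)
So the Tador cognate is 'dezono'.

dezono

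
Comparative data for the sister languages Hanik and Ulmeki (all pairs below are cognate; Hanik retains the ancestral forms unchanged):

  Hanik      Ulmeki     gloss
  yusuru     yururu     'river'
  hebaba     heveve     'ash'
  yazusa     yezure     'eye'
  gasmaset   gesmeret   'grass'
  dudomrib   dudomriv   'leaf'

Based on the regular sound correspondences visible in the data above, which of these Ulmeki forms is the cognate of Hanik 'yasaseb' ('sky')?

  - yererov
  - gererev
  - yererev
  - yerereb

yererev

yazusa ~ yezure, gasmaset ~ gesmeret — Hanik a corresponds to Ulmeki e after a consonant, before a consonant other than r, m, n, p, b, f, v.
yazusa ~ yezure — Hanik s corresponds to Ulmeki r between vowels (before a back vowel).
gasmaset ~ gesmeret — Hanik s corresponds to Ulmeki r between vowels (before a front vowel).
dudomrib ~ dudomriv — Hanik b corresponds to Ulmeki v word-finally.
Applying these to Hanik 'yasaseb':
  yasaseb → yesaseb   (a→e after a consonant, before a consonant other than r, m, n, p, b, f, v)
  yesaseb → yeraseb   (s→r between vowels (before a back vowel))
  yeraseb → yereseb   (a→e after a consonant, before a consonant other than r, m, n, p, b, f, v)
  yereseb → yerereb   (s→r between vowels (before a front vowel))
  yerereb → yererev   (b→v word-finally)
So the Ulmeki cognate is 'yererev'.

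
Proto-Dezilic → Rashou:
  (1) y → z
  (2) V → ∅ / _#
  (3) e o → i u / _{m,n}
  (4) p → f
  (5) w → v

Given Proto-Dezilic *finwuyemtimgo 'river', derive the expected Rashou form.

finvuzimtimg

Rashou: start from *finwuyemtimgo.
  rule 1 (unconditioned shift): finwuyemtimgo → finwuzemtimgo
  rule 2 (apocope): finwuzemtimgo → finwuzemtimg
  rule 3 (pre-nasal raising): finwuzemtimg → finwuzimtimg
  rule 4: no change — finwuzimtimg
  rule 5 (unconditioned shift): finwuzimtimg → finvuzimtimg
  ⇒ Rashou finvuzimtimg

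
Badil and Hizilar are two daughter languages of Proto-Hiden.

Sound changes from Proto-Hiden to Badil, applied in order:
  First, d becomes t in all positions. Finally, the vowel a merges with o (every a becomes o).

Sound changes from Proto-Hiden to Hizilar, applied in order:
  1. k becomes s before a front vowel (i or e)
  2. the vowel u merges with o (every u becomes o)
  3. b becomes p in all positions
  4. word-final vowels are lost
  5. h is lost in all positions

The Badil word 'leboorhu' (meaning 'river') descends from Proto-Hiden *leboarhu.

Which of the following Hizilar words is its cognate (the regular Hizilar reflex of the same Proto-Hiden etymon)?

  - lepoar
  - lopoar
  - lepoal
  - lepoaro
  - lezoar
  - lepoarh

lepoar

Hizilar: *leboarhu > leboarho > lepoarho > lepoarh > lepoar  (by vowel merger, unconditioned shift, apocope, h-loss)
The other candidates each miss or misapply at least one Hizilar change.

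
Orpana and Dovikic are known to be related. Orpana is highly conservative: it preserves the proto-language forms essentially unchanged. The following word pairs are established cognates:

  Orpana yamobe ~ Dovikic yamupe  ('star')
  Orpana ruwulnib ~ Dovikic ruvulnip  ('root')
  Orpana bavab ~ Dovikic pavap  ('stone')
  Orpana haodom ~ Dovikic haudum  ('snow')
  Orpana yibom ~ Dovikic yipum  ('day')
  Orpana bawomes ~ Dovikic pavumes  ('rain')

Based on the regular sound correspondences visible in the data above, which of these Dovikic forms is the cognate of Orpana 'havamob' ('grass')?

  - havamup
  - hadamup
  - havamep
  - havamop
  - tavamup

havamup

yamobe ~ yamupe — Orpana o corresponds to Dovikic u after a consonant, before a labial obstruent.
ruwulnib ~ ruvulnip, bavab ~ pavap — Orpana b corresponds to Dovikic p word-finally.
Applying these to Orpana 'havamob':
  havamob → havamub   (o→u after a consonant, before a labial obstruent)
  havamub → havamup   (b→p word-finally)
So the Dovikic cognate is 'havamup'.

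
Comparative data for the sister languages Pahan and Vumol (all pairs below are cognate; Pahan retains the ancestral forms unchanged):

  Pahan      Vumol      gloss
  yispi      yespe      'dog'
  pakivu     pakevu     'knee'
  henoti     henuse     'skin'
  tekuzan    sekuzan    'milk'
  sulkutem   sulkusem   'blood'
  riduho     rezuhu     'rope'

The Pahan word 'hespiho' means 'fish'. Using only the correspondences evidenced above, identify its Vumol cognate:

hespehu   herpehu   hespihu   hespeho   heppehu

yispi ~ yespe, riduho ~ rezuhu — Pahan i corresponds to Vumol e after a consonant, before a consonant other than r, m, n, p, b, f, v.
riduho ~ rezuhu — Pahan o corresponds to Vumol u word-finally.
Applying these to Pahan 'hespiho':
  hespiho → hespeho   (i→e after a consonant, before a consonant other than r, m, n, p, b, f, v)
  hespeho → hespehu   (o→u word-finally)
So the Vumol cognate is 'hespehu'.

hespehu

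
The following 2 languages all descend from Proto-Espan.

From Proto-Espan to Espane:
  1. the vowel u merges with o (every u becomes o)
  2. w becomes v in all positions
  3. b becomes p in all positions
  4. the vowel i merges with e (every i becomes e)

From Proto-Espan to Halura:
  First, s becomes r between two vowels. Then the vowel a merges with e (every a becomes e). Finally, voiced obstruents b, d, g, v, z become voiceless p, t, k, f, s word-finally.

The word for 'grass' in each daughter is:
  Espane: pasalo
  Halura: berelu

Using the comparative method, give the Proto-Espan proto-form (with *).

Position 4: Espane has a, Halura has e. Espane preserves a here (none of its changes turn any other segment into a), so the proto-segment is *a.
Position 1: Espane has p, Halura has b. Halura preserves b here (none of its changes turn any other segment into b), so the proto-segment is *b.
Position 2: Espane has a, Halura has e. Espane preserves a here (none of its changes turn any other segment into a), so the proto-segment is *a.
Continuing position by position gives *basalu; check it forward:
Espane: *basalu
  basalu → basalo   [vowel merger]
  basalo (rule 2 does not apply)
  basalo → pasalo   [unconditioned shift]
  pasalo (rule 4 does not apply)
  giving Espane pasalo.
Halura: start from *basalu.
  rule 1 (rhotacism): basalu → baralu
  rule 2 (vowel merger): baralu → berelu
  rule 3: no change — berelu
  ⇒ Halura berelu
*basalu is the unique common source.

*basalu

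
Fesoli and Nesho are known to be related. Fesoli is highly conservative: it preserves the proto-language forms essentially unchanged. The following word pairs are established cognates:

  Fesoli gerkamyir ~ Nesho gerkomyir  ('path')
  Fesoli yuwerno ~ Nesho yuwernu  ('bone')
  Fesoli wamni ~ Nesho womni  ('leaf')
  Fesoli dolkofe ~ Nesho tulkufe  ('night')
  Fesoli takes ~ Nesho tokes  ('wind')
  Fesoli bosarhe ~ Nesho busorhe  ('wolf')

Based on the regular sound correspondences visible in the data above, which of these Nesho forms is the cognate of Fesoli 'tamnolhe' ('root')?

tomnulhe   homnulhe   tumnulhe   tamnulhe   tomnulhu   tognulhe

tomnulhe

gerkamyir ~ gerkomyir, wamni ~ womni — Fesoli a corresponds to Nesho o after a consonant, before a nasal.
dolkofe ~ tulkufe, bosarhe ~ busorhe — Fesoli o corresponds to Nesho u after a consonant, before a consonant other than r, m, n, p, b, f, v.
Applying these to Fesoli 'tamnolhe':
  tamnolhe → tomnolhe   (a→o after a consonant, before a nasal)
  tomnolhe → tomnulhe   (o→u after a consonant, before a consonant other than r, m, n, p, b, f, v)
So the Nesho cognate is 'tomnulhe'.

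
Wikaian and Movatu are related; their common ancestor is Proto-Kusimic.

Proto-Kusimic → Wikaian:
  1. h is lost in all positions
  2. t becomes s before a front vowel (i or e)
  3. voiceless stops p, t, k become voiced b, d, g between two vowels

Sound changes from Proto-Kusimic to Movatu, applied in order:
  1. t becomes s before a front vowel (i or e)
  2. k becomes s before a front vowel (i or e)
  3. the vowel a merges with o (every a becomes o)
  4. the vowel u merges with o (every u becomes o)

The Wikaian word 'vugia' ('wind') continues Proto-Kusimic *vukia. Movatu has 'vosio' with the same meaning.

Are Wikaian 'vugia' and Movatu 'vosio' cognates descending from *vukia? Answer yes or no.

yes

Derive the expected Movatu reflex of *vukia:
Movatu: *vukia > vusia > vusio > vosio  (by palatalisation, vowel merger, vowel merger)
Movatu 'vosio' matches the regular reflex exactly, so the pair is cognate.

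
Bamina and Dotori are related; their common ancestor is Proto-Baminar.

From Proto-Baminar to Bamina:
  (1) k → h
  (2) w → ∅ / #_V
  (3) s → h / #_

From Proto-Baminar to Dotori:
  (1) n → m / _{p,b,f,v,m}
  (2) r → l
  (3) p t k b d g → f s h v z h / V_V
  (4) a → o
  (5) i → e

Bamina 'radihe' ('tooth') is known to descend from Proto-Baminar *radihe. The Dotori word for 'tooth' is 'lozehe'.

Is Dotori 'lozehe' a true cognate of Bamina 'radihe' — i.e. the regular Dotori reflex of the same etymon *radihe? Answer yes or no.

Derive the expected Dotori reflex of *radihe:
Dotori: *radihe
  radihe (rule 1 does not apply)
  radihe → ladihe   [unconditioned shift]
  ladihe → lazihe   [intervocalic lenition]
  lazihe → lozihe   [vowel merger]
  lozihe → lozehe   [vowel merger]
  giving Dotori lozehe.
Dotori 'lozehe' matches the regular reflex exactly, so the pair is cognate.

yes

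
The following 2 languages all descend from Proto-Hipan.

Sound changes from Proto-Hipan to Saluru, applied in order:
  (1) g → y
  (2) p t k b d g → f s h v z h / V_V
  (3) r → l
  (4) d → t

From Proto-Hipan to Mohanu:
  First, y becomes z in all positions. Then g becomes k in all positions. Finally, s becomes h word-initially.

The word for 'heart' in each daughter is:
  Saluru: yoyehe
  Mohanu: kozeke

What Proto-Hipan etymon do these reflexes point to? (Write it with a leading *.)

Position 1: Saluru has y, Mohanu has k. Taking the neighbouring segments as reconstructed: Saluru y could go back to *g or *y; Mohanu k could go back to *k or *g — the one source consistent with every daughter is *g.
Position 3: Saluru has y, Mohanu has z. Taking the neighbouring segments as reconstructed: Saluru y could go back to *g or *y; Mohanu z could go back to *z or *y — the one source consistent with every daughter is *y.
Position 5: Saluru has h, Mohanu has k. Taking the neighbouring segments as reconstructed: Saluru h could go back to *k or *h; Mohanu k could go back to *k or *g — the one source consistent with every daughter is *k.
The remaining positions agree across the daughters. Check the candidate against every language:
Saluru: *goyeke > yoyeke > yoyehe  (by unconditioned shift, intervocalic lenition)
Mohanu: *goyeke
  goyeke → gozeke   [unconditioned shift]
  gozeke → kozeke   [unconditioned shift]
  kozeke (rule 3 does not apply)
  giving Mohanu kozeke.
Only *goyeke yields all of Saluru yoyehe, Mohanu kozeke.

*goyeke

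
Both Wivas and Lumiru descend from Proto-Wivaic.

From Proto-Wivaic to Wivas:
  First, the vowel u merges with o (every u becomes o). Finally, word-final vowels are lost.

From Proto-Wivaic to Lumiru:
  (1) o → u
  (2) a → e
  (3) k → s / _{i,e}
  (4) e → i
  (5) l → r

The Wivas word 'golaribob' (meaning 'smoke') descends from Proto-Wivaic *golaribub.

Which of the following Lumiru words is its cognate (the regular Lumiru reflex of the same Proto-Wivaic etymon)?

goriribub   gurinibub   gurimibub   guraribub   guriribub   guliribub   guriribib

guriribub

Lumiru: start from *golaribub.
  rule 1 (vowel merger): golaribub → gularibub
  rule 2 (vowel merger): gularibub → guleribub
  rule 3: no change — guleribub
  rule 4 (vowel merger): guleribub → guliribub
  rule 5 (unconditioned shift): guliribub → guriribub
  ⇒ Lumiru guriribub
Among the options, 'guriribub' alone shows every Lumiru change applied in order.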